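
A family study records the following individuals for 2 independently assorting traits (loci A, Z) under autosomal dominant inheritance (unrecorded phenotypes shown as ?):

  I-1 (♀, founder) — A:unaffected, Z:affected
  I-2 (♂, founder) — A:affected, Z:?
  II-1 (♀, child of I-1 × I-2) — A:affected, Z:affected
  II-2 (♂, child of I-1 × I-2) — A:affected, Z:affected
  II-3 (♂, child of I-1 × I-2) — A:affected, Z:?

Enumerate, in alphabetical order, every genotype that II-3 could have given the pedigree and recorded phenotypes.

A/I-1 un ·: aa
A/I-2 aff ·: Aa|AA
A/II-1 aff I-1×I-2: Aa
A/II-2 aff I-1×I-2: Aa
A/II-3 aff I-1×I-2: Aa
⇒ A over [I-1,I-2,II-1,II-2,II-3]: 2 consistent
Z/I-1 aff ·: Zz|ZZ
Z/I-2 ? ·: zz|Zz|ZZ
Z/II-1 aff I-1×I-2: Zz|ZZ
Z/II-2 aff I-1×I-2: Zz|ZZ
Z/II-3 ? I-1×I-2: zz|Zz|ZZ
⇒ Z over [I-1,I-2,II-1,II-2,II-3]: 32 consistent

II-3 ∈ {Aa ZZ, Aa Zz, Aa zz}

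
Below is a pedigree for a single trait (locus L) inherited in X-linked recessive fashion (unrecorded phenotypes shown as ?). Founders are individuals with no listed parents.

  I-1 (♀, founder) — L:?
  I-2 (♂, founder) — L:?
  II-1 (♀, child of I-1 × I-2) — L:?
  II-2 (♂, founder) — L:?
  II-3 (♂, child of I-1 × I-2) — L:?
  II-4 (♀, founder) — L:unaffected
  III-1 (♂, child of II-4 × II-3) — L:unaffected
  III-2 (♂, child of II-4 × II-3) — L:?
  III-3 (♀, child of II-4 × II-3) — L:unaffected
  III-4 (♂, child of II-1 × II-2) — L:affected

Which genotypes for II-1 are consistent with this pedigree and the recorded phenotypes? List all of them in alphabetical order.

II-1 ∈ {X^LX^l, X^lX^l}

L/I-1 ? ·: X^LX^L|X^LX^l|X^lX^l
L/I-2 ? ·: X^LY|X^lY
L/II-1 ? I-1×I-2: X^LX^l|X^lX^l
L/II-2 ? ·: X^LY|X^lY
L/II-3 ? I-1×I-2: X^LY|X^lY
L/II-4 un ·: X^LX^L|X^LX^l
L/III-1 un II-4×II-3: X^LY
L/III-2 ? II-4×II-3: X^LY|X^lY
L/III-3 un II-4×II-3: X^LX^L|X^LX^l
L/III-4 aff II-1×II-2: X^lY
⇒ L over [I-1,I-2,II-1,II-2,II-3,II-4,III-1,III-2,III-3,III-4]: 70 consistent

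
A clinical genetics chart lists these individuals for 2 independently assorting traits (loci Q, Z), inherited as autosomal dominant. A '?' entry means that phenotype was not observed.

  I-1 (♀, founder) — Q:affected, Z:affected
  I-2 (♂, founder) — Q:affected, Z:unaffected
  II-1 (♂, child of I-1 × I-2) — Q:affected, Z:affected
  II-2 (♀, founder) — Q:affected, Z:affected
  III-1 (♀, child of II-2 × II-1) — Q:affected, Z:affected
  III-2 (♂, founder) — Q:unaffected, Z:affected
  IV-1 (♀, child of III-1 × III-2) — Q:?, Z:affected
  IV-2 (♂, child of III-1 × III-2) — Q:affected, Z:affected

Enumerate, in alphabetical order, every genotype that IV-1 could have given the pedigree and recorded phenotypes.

IV-1 ∈ {Qq ZZ, Qq Zz, qq ZZ, qq Zz}

Q/I-1 aff ·: Qq|QQ
Q/I-2 aff ·: Qq|QQ
Q/II-1 aff I-1×I-2: Qq|QQ
Q/II-2 aff ·: Qq|QQ
Q/III-1 aff II-2×II-1: Qq|QQ
Q/III-2 un ·: qq
Q/IV-1 ? III-1×III-2: qq|Qq
Q/IV-2 aff III-1×III-2: Qq
⇒ Q over [I-1,I-2,II-1,II-2,III-1,III-2,IV-1,IV-2]: 34 consistent
Z/I-1 aff ·: Zz|ZZ
Z/I-2 un ·: zz
Z/II-1 aff I-1×I-2: Zz
Z/II-2 aff ·: Zz|ZZ
Z/III-1 aff II-2×II-1: Zz|ZZ
Z/III-2 aff ·: Zz|ZZ
Z/IV-1 aff III-1×III-2: Zz|ZZ
Z/IV-2 aff III-1×III-2: Zz|ZZ
⇒ Z over [I-1,I-2,II-1,II-2,III-1,III-2,IV-1,IV-2]: 52 consistent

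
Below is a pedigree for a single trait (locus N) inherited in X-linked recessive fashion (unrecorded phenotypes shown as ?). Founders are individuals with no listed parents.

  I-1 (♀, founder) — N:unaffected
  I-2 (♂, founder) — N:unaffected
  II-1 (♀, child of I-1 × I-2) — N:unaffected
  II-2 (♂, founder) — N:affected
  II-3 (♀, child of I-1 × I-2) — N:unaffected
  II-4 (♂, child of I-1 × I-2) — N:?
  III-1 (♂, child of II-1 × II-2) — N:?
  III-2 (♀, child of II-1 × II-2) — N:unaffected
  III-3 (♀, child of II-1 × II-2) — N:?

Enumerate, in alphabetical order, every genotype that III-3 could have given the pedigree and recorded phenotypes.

III-3 ∈ {X^NX^n, X^nX^n}

N/I-1 un ·: X^NX^N|X^NX^n
N/I-2 un ·: X^NY
N/II-1 un I-1×I-2: X^NX^N|X^NX^n
N/II-2 aff ·: X^nY
N/II-3 un I-1×I-2: X^NX^N|X^NX^n
N/II-4 ? I-1×I-2: X^NY|X^nY
N/III-1 ? II-1×II-2: X^NY|X^nY
N/III-2 un II-1×II-2: X^NX^n
N/III-3 ? II-1×II-2: X^NX^n|X^nX^n
⇒ N over [I-1,I-2,II-1,II-2,II-3,II-4,III-1,III-2,III-3]: 21 consistent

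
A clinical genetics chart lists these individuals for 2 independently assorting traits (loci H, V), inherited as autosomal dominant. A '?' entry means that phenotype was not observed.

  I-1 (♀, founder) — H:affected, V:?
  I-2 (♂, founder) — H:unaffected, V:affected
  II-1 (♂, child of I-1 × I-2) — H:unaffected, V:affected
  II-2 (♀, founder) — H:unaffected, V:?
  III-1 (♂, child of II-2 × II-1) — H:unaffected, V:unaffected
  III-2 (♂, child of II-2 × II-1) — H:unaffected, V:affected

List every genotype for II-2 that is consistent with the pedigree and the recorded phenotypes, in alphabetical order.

II-2 ∈ {hh Vv, hh vv}

H/I-1 aff ·: Hh
H/I-2 un ·: hh
H/II-1 un I-1×I-2: hh
H/II-2 un ·: hh
H/III-1 un II-2×II-1: hh
H/III-2 un II-2×II-1: hh
⇒ H over [I-1,I-2,II-1,II-2,III-1,III-2]: 1 consistent
V/I-1 ? ·: vv|Vv|VV
V/I-2 aff ·: Vv|VV
V/II-1 aff I-1×I-2: Vv
V/II-2 ? ·: vv|Vv
V/III-1 un II-2×II-1: vv
V/III-2 aff II-2×II-1: Vv|VV
⇒ V over [I-1,I-2,II-1,II-2,III-1,III-2]: 15 consistent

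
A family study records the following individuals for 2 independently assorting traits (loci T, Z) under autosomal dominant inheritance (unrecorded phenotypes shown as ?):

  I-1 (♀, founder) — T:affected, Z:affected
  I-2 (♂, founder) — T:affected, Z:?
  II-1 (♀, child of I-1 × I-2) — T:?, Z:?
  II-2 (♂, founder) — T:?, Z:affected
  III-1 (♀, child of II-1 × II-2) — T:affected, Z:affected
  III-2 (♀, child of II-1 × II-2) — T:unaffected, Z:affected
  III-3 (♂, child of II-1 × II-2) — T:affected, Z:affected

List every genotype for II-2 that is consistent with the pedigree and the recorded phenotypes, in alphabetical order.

T/I-1 aff ·: Tt|TT
T/I-2 aff ·: Tt|TT
T/II-1 ? I-1×I-2: tt|Tt
T/II-2 ? ·: tt|Tt
T/III-1 aff II-1×II-2: Tt|TT
T/III-2 un II-1×II-2: tt
T/III-3 aff II-1×II-2: Tt|TT
⇒ T over [I-1,I-2,II-1,II-2,III-1,III-2,III-3]: 16 consistent
Z/I-1 aff ·: Zz|ZZ
Z/I-2 ? ·: zz|Zz|ZZ
Z/II-1 ? I-1×I-2: zz|Zz|ZZ
Z/II-2 aff ·: Zz|ZZ
Z/III-1 aff II-1×II-2: Zz|ZZ
Z/III-2 aff II-1×II-2: Zz|ZZ
Z/III-3 aff II-1×II-2: Zz|ZZ
⇒ Z over [I-1,I-2,II-1,II-2,III-1,III-2,III-3]: 120 consistent

II-2 ∈ {Tt ZZ, Tt Zz, tt ZZ, tt Zz}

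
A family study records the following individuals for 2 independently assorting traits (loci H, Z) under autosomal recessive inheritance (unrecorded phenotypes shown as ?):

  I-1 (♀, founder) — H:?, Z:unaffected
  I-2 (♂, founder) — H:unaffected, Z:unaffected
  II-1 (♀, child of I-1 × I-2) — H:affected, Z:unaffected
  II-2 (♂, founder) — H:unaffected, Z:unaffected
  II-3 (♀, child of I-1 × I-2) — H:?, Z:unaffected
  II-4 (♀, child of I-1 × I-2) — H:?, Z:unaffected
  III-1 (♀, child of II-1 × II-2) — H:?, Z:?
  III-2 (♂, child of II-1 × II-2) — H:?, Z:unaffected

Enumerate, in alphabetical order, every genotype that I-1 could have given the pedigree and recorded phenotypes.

I-1 ∈ {Hh ZZ, Hh Zz, hh ZZ, hh Zz}

H/I-1 ? ·: Hh|hh
H/I-2 un ·: Hh
H/II-1 aff I-1×I-2: hh
H/II-2 un ·: HH|Hh
H/II-3 ? I-1×I-2: HH|Hh|hh
H/II-4 ? I-1×I-2: HH|Hh|hh
H/III-1 ? II-1×II-2: Hh|hh
H/III-2 ? II-1×II-2: Hh|hh
⇒ H over [I-1,I-2,II-1,II-2,II-3,II-4,III-1,III-2]: 65 consistent
Z/I-1 un ·: ZZ|Zz
Z/I-2 un ·: ZZ|Zz
Z/II-1 un I-1×I-2: ZZ|Zz
Z/II-2 un ·: ZZ|Zz
Z/II-3 un I-1×I-2: ZZ|Zz
Z/II-4 un I-1×I-2: ZZ|Zz
Z/III-1 ? II-1×II-2: ZZ|Zz|zz
Z/III-2 un II-1×II-2: ZZ|Zz
⇒ Z over [I-1,I-2,II-1,II-2,II-3,II-4,III-1,III-2]: 185 consistent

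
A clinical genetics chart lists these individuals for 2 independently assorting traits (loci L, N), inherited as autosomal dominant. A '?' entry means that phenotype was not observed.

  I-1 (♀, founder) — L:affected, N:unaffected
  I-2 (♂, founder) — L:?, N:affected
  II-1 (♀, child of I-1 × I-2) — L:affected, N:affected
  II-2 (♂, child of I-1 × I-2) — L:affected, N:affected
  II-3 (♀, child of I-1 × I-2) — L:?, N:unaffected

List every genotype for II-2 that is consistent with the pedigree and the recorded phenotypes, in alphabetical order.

L/I-1 aff ·: Ll|LL
L/I-2 ? ·: ll|Ll|LL
L/II-1 aff I-1×I-2: Ll|LL
L/II-2 aff I-1×I-2: Ll|LL
L/II-3 ? I-1×I-2: ll|Ll|LL
⇒ L over [I-1,I-2,II-1,II-2,II-3]: 32 consistent
N/I-1 un ·: nn
N/I-2 aff ·: Nn
N/II-1 aff I-1×I-2: Nn
N/II-2 aff I-1×I-2: Nn
N/II-3 un I-1×I-2: nn
⇒ N over [I-1,I-2,II-1,II-2,II-3]: 1 consistent

II-2 ∈ {LL Nn, Ll Nn}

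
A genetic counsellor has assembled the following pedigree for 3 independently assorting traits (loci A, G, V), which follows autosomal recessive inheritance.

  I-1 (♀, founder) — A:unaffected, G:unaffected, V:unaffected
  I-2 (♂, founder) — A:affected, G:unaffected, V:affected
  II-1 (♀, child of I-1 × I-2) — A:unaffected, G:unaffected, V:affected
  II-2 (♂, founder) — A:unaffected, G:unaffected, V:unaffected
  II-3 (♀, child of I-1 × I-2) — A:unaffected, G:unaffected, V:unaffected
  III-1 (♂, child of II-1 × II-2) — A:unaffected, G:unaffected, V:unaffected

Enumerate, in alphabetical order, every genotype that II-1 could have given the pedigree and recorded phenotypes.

II-1 ∈ {Aa GG vv, Aa Gg vv}

A/I-1 un ·: AA|Aa
A/I-2 aff ·: aa
A/II-1 un I-1×I-2: Aa
A/II-2 un ·: AA|Aa
A/II-3 un I-1×I-2: Aa
A/III-1 un II-1×II-2: AA|Aa
⇒ A over [I-1,I-2,II-1,II-2,II-3,III-1]: 8 consistent
G/I-1 un ·: GG|Gg
G/I-2 un ·: GG|Gg
G/II-1 un I-1×I-2: GG|Gg
G/II-2 un ·: GG|Gg
G/II-3 un I-1×I-2: GG|Gg
G/III-1 un II-1×II-2: GG|Gg
⇒ G over [I-1,I-2,II-1,II-2,II-3,III-1]: 45 consistent
V/I-1 un ·: Vv
V/I-2 aff ·: vv
V/II-1 aff I-1×I-2: vv
V/II-2 un ·: VV|Vv
V/II-3 un I-1×I-2: Vv
V/III-1 un II-1×II-2: Vv
⇒ V over [I-1,I-2,II-1,II-2,II-3,III-1]: 2 consistent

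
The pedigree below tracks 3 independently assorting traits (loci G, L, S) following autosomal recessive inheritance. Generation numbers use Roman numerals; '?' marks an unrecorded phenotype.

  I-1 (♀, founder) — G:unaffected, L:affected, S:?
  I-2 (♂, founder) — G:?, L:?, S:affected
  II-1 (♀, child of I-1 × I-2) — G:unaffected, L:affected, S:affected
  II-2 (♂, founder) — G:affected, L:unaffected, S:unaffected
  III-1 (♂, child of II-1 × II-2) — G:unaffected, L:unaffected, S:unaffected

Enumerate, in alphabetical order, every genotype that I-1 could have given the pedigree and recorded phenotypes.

G/I-1 un ·: GG|Gg
G/I-2 ? ·: GG|Gg|gg
G/II-1 un I-1×I-2: GG|Gg
G/II-2 aff ·: gg
G/III-1 un II-1×II-2: Gg
⇒ G over [I-1,I-2,II-1,II-2,III-1]: 9 consistent
L/I-1 aff ·: ll
L/I-2 ? ·: Ll|ll
L/II-1 aff I-1×I-2: ll
L/II-2 un ·: LL|Ll
L/III-1 un II-1×II-2: Ll
⇒ L over [I-1,I-2,II-1,II-2,III-1]: 4 consistent
S/I-1 ? ·: Ss|ss
S/I-2 aff ·: ss
S/II-1 aff I-1×I-2: ss
S/II-2 un ·: SS|Ss
S/III-1 un II-1×II-2: Ss
⇒ S over [I-1,I-2,II-1,II-2,III-1]: 4 consistent

I-1 ∈ {GG ll Ss, GG ll ss, Gg ll Ss, Gg ll ss}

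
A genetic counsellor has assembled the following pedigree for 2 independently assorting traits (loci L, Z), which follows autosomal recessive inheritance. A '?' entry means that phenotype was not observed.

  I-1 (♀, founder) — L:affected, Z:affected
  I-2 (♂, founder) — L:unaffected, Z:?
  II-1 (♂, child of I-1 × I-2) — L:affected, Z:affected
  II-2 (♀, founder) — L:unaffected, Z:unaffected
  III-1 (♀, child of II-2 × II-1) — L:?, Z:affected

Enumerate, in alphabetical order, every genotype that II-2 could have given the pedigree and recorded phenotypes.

L/I-1 aff ·: ll
L/I-2 un ·: Ll
L/II-1 aff I-1×I-2: ll
L/II-2 un ·: LL|Ll
L/III-1 ? II-2×II-1: Ll|ll
⇒ L over [I-1,I-2,II-1,II-2,III-1]: 3 consistent
Z/I-1 aff ·: zz
Z/I-2 ? ·: Zz|zz
Z/II-1 aff I-1×I-2: zz
Z/II-2 un ·: Zz
Z/III-1 aff II-2×II-1: zz
⇒ Z over [I-1,I-2,II-1,II-2,III-1]: 2 consistent

II-2 ∈ {LL Zz, Ll Zz}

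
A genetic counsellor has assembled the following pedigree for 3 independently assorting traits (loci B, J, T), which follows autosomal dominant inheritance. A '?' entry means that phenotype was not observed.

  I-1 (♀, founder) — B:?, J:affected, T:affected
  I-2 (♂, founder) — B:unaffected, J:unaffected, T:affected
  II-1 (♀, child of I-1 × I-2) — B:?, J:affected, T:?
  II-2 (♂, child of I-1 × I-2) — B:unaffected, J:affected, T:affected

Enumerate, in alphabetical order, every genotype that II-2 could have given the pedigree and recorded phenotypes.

B/I-1 ? ·: bb|Bb
B/I-2 un ·: bb
B/II-1 ? I-1×I-2: bb|Bb
B/II-2 un I-1×I-2: bb
⇒ B over [I-1,I-2,II-1,II-2]: 3 consistent
J/I-1 aff ·: Jj|JJ
J/I-2 un ·: jj
J/II-1 aff I-1×I-2: Jj
J/II-2 aff I-1×I-2: Jj
⇒ J over [I-1,I-2,II-1,II-2]: 2 consistent
T/I-1 aff ·: Tt|TT
T/I-2 aff ·: Tt|TT
T/II-1 ? I-1×I-2: tt|Tt|TT
T/II-2 aff I-1×I-2: Tt|TT
⇒ T over [I-1,I-2,II-1,II-2]: 15 consistent

II-2 ∈ {bb Jj TT, bb Jj Tt}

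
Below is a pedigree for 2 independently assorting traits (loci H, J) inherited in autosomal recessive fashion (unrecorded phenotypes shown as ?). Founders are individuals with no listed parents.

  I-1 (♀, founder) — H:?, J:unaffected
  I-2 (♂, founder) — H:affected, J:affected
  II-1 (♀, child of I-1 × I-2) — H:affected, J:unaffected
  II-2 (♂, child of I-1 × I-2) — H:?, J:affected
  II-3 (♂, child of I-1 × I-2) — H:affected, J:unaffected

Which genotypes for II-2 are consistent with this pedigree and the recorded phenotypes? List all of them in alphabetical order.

II-2 ∈ {Hh jj, hh jj}

H/I-1 ? ·: Hh|hh
H/I-2 aff ·: hh
H/II-1 aff I-1×I-2: hh
H/II-2 ? I-1×I-2: Hh|hh
H/II-3 aff I-1×I-2: hh
⇒ H over [I-1,I-2,II-1,II-2,II-3]: 3 consistent
J/I-1 un ·: Jj
J/I-2 aff ·: jj
J/II-1 un I-1×I-2: Jj
J/II-2 aff I-1×I-2: jj
J/II-3 un I-1×I-2: Jj
⇒ J over [I-1,I-2,II-1,II-2,II-3]: 1 consistent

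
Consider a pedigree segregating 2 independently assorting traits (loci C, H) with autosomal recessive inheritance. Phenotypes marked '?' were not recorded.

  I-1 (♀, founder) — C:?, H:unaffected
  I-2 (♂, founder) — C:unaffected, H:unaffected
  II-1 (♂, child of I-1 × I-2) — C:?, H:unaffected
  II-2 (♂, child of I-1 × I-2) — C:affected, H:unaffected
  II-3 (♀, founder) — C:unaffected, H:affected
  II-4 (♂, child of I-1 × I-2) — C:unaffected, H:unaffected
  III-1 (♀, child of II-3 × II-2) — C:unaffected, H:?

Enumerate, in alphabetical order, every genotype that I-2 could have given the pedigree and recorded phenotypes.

I-2 ∈ {Cc HH, Cc Hh}

C/I-1 ? ·: Cc|cc
C/I-2 un ·: Cc
C/II-1 ? I-1×I-2: CC|Cc|cc
C/II-2 aff I-1×I-2: cc
C/II-3 un ·: CC|Cc
C/II-4 un I-1×I-2: CC|Cc
C/III-1 un II-3×II-2: Cc
⇒ C over [I-1,I-2,II-1,II-2,II-3,II-4,III-1]: 16 consistent
H/I-1 un ·: HH|Hh
H/I-2 un ·: HH|Hh
H/II-1 un I-1×I-2: HH|Hh
H/II-2 un I-1×I-2: HH|Hh
H/II-3 aff ·: hh
H/II-4 un I-1×I-2: HH|Hh
H/III-1 ? II-3×II-2: Hh|hh
⇒ H over [I-1,I-2,II-1,II-2,II-3,II-4,III-1]: 37 consistent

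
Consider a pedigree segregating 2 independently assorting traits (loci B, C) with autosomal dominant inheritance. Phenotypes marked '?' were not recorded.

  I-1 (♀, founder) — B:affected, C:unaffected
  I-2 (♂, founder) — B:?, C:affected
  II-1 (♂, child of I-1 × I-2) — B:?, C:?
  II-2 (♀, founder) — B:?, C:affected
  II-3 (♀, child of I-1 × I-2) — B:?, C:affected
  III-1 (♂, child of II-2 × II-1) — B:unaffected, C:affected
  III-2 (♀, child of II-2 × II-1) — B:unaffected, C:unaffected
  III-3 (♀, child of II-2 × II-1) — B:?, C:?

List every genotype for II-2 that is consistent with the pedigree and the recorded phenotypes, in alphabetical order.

II-2 ∈ {Bb Cc, bb Cc}

B/I-1 aff ·: Bb|BB
B/I-2 ? ·: bb|Bb|BB
B/II-1 ? I-1×I-2: bb|Bb
B/II-2 ? ·: bb|Bb
B/II-3 ? I-1×I-2: bb|Bb|BB
B/III-1 un II-2×II-1: bb
B/III-2 un II-2×II-1: bb
B/III-3 ? II-2×II-1: bb|Bb|BB
⇒ B over [I-1,I-2,II-1,II-2,II-3,III-1,III-2,III-3]: 65 consistent
C/I-1 un ·: cc
C/I-2 aff ·: Cc|CC
C/II-1 ? I-1×I-2: cc|Cc
C/II-2 aff ·: Cc
C/II-3 aff I-1×I-2: Cc
C/III-1 aff II-2×II-1: Cc|CC
C/III-2 un II-2×II-1: cc
C/III-3 ? II-2×II-1: cc|Cc|CC
⇒ C over [I-1,I-2,II-1,II-2,II-3,III-1,III-2,III-3]: 14 consistent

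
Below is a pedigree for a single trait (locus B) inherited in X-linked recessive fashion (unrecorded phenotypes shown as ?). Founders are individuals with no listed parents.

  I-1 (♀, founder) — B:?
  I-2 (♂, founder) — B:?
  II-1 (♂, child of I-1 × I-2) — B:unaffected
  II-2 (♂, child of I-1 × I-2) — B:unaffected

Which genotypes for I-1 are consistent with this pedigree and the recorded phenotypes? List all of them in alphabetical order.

B/I-1 ? ·: X^BX^B|X^BX^b
B/I-2 ? ·: X^BY|X^bY
B/II-1 un I-1×I-2: X^BY
B/II-2 un I-1×I-2: X^BY
⇒ B over [I-1,I-2,II-1,II-2]: 4 consistent

I-1 ∈ {X^BX^B, X^BX^b}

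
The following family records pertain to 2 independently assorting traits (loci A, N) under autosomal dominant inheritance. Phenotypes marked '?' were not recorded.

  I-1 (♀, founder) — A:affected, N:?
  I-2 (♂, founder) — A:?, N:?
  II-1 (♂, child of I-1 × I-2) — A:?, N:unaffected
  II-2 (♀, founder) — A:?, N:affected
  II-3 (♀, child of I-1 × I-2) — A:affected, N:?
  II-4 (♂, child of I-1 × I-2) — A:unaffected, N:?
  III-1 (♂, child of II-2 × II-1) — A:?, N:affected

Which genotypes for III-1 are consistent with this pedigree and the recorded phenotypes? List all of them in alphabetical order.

III-1 ∈ {AA Nn, Aa Nn, aa Nn}

A/I-1 aff ·: Aa
A/I-2 ? ·: aa|Aa
A/II-1 ? I-1×I-2: aa|Aa|AA
A/II-2 ? ·: aa|Aa|AA
A/II-3 aff I-1×I-2: Aa|AA
A/II-4 un I-1×I-2: aa
A/III-1 ? II-2×II-1: aa|Aa|AA
⇒ A over [I-1,I-2,II-1,II-2,II-3,II-4,III-1]: 41 consistent
N/I-1 ? ·: nn|Nn
N/I-2 ? ·: nn|Nn
N/II-1 un I-1×I-2: nn
N/II-2 aff ·: Nn|NN
N/II-3 ? I-1×I-2: nn|Nn|NN
N/II-4 ? I-1×I-2: nn|Nn|NN
N/III-1 aff II-2×II-1: Nn
⇒ N over [I-1,I-2,II-1,II-2,II-3,II-4,III-1]: 36 consistent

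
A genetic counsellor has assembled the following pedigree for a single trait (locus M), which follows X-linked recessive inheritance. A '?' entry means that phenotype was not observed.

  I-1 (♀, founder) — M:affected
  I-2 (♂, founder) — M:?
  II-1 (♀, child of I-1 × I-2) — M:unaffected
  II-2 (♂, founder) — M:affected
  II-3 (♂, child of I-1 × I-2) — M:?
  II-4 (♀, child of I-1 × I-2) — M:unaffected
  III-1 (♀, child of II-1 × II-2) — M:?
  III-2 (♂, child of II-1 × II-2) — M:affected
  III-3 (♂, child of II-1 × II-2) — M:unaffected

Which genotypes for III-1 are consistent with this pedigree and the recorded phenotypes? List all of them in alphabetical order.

M/I-1 aff ·: X^mX^m
M/I-2 ? ·: X^MY
M/II-1 un I-1×I-2: X^MX^m
M/II-2 aff ·: X^mY
M/II-3 ? I-1×I-2: X^mY
M/II-4 un I-1×I-2: X^MX^m
M/III-1 ? II-1×II-2: X^MX^m|X^mX^m
M/III-2 aff II-1×II-2: X^mY
M/III-3 un II-1×II-2: X^MY
⇒ M over [I-1,I-2,II-1,II-2,II-3,II-4,III-1,III-2,III-3]: 2 consistent

III-1 ∈ {X^MX^m, X^mX^m}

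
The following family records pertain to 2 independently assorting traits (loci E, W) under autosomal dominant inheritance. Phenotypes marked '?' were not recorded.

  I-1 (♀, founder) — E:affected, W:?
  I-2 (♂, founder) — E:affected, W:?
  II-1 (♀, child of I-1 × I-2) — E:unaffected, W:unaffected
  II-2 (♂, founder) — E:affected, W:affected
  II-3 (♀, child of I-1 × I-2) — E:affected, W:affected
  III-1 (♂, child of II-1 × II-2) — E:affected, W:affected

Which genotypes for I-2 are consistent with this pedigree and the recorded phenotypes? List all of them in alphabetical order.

I-2 ∈ {Ee Ww, Ee ww}

E/I-1 aff ·: Ee
E/I-2 aff ·: Ee
E/II-1 un I-1×I-2: ee
E/II-2 aff ·: Ee|EE
E/II-3 aff I-1×I-2: Ee|EE
E/III-1 aff II-1×II-2: Ee
⇒ E over [I-1,I-2,II-1,II-2,II-3,III-1]: 4 consistent
W/I-1 ? ·: ww|Ww
W/I-2 ? ·: ww|Ww
W/II-1 un I-1×I-2: ww
W/II-2 aff ·: Ww|WW
W/II-3 aff I-1×I-2: Ww|WW
W/III-1 aff II-1×II-2: Ww
⇒ W over [I-1,I-2,II-1,II-2,II-3,III-1]: 8 consistent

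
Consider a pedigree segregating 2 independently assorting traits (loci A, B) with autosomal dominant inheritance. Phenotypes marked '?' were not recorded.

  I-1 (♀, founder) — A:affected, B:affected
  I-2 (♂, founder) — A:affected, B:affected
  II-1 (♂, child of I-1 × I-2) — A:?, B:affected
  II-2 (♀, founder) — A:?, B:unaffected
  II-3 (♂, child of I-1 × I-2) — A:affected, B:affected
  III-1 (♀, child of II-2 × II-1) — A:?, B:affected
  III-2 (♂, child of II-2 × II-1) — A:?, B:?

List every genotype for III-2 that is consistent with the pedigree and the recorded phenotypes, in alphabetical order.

III-2 ∈ {AA Bb, AA bb, Aa Bb, Aa bb, aa Bb, aa bb}

A/I-1 aff ·: Aa|AA
A/I-2 aff ·: Aa|AA
A/II-1 ? I-1×I-2: aa|Aa|AA
A/II-2 ? ·: aa|Aa|AA
A/II-3 aff I-1×I-2: Aa|AA
A/III-1 ? II-2×II-1: aa|Aa|AA
A/III-2 ? II-2×II-1: aa|Aa|AA
⇒ A over [I-1,I-2,II-1,II-2,II-3,III-1,III-2]: 156 consistent
B/I-1 aff ·: Bb|BB
B/I-2 aff ·: Bb|BB
B/II-1 aff I-1×I-2: Bb|BB
B/II-2 un ·: bb
B/II-3 aff I-1×I-2: Bb|BB
B/III-1 aff II-2×II-1: Bb
B/III-2 ? II-2×II-1: bb|Bb
⇒ B over [I-1,I-2,II-1,II-2,II-3,III-1,III-2]: 19 consistent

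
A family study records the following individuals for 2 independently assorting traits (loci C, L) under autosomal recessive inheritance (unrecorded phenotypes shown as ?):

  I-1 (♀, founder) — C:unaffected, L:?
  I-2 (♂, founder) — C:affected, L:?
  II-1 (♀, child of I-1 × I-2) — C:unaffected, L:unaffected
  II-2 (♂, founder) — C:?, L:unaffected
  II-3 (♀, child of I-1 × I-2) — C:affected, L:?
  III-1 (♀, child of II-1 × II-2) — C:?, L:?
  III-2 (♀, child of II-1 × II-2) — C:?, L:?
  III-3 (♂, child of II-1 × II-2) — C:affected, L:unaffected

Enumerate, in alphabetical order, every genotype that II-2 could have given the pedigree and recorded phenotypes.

II-2 ∈ {Cc LL, Cc Ll, cc LL, cc Ll}

C/I-1 un ·: Cc
C/I-2 aff ·: cc
C/II-1 un I-1×I-2: Cc
C/II-2 ? ·: Cc|cc
C/II-3 aff I-1×I-2: cc
C/III-1 ? II-1×II-2: CC|Cc|cc
C/III-2 ? II-1×II-2: CC|Cc|cc
C/III-3 aff II-1×II-2: cc
⇒ C over [I-1,I-2,II-1,II-2,II-3,III-1,III-2,III-3]: 13 consistent
L/I-1 ? ·: LL|Ll|ll
L/I-2 ? ·: LL|Ll|ll
L/II-1 un I-1×I-2: LL|Ll
L/II-2 un ·: LL|Ll
L/II-3 ? I-1×I-2: LL|Ll|ll
L/III-1 ? II-1×II-2: LL|Ll|ll
L/III-2 ? II-1×II-2: LL|Ll|ll
L/III-3 un II-1×II-2: LL|Ll
⇒ L over [I-1,I-2,II-1,II-2,II-3,III-1,III-2,III-3]: 410 consistent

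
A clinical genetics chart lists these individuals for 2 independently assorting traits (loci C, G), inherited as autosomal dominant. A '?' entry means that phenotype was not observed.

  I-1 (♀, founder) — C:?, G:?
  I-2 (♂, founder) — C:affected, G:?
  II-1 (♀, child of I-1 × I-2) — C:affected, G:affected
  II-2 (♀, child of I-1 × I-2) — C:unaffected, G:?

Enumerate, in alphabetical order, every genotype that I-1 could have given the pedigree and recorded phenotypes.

I-1 ∈ {Cc GG, Cc Gg, Cc gg, cc GG, cc Gg, cc gg}

C/I-1 ? ·: cc|Cc
C/I-2 aff ·: Cc
C/II-1 aff I-1×I-2: Cc|CC
C/II-2 un I-1×I-2: cc
⇒ C over [I-1,I-2,II-1,II-2]: 3 consistent
G/I-1 ? ·: gg|Gg|GG
G/I-2 ? ·: gg|Gg|GG
G/II-1 aff I-1×I-2: Gg|GG
G/II-2 ? I-1×I-2: gg|Gg|GG
⇒ G over [I-1,I-2,II-1,II-2]: 21 consistent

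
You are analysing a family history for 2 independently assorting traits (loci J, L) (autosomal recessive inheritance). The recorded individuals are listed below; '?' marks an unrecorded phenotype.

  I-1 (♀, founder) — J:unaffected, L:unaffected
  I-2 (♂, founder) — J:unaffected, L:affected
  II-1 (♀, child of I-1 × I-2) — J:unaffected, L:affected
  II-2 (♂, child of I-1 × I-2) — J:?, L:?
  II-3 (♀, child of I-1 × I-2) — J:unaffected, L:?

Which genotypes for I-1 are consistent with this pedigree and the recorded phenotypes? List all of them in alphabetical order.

I-1 ∈ {JJ Ll, Jj Ll}

J/I-1 un ·: JJ|Jj
J/I-2 un ·: JJ|Jj
J/II-1 un I-1×I-2: JJ|Jj
J/II-2 ? I-1×I-2: JJ|Jj|jj
J/II-3 un I-1×I-2: JJ|Jj
⇒ J over [I-1,I-2,II-1,II-2,II-3]: 29 consistent
L/I-1 un ·: Ll
L/I-2 aff ·: ll
L/II-1 aff I-1×I-2: ll
L/II-2 ? I-1×I-2: Ll|ll
L/II-3 ? I-1×I-2: Ll|ll
⇒ L over [I-1,I-2,II-1,II-2,II-3]: 4 consistent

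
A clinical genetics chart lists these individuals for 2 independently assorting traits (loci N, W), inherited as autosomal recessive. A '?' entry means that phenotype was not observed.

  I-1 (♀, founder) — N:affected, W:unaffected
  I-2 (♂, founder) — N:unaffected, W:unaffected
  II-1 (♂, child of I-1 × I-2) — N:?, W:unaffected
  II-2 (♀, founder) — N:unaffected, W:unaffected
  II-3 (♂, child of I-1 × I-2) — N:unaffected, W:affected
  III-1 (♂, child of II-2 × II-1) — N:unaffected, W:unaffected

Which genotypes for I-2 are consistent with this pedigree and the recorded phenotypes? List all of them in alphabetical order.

N/I-1 aff ·: nn
N/I-2 un ·: NN|Nn
N/II-1 ? I-1×I-2: Nn|nn
N/II-2 un ·: NN|Nn
N/II-3 un I-1×I-2: Nn
N/III-1 un II-2×II-1: NN|Nn
⇒ N over [I-1,I-2,II-1,II-2,II-3,III-1]: 10 consistent
W/I-1 un ·: Ww
W/I-2 un ·: Ww
W/II-1 un I-1×I-2: WW|Ww
W/II-2 un ·: WW|Ww
W/II-3 aff I-1×I-2: ww
W/III-1 un II-2×II-1: WW|Ww
⇒ W over [I-1,I-2,II-1,II-2,II-3,III-1]: 7 consistent

I-2 ∈ {NN Ww, Nn Ww}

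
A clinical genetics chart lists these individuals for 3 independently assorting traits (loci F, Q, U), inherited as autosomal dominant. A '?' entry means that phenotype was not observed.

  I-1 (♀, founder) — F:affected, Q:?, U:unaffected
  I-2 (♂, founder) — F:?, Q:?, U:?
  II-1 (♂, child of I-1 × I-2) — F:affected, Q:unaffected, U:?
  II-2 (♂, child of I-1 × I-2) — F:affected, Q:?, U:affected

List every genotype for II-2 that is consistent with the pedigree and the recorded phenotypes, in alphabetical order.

II-2 ∈ {FF QQ Uu, FF Qq Uu, FF qq Uu, Ff QQ Uu, Ff Qq Uu, Ff qq Uu}

F/I-1 aff ·: Ff|FF
F/I-2 ? ·: ff|Ff|FF
F/II-1 aff I-1×I-2: Ff|FF
F/II-2 aff I-1×I-2: Ff|FF
⇒ F over [I-1,I-2,II-1,II-2]: 15 consistent
Q/I-1 ? ·: qq|Qq
Q/I-2 ? ·: qq|Qq
Q/II-1 un I-1×I-2: qq
Q/II-2 ? I-1×I-2: qq|Qq|QQ
⇒ Q over [I-1,I-2,II-1,II-2]: 8 consistent
U/I-1 un ·: uu
U/I-2 ? ·: Uu|UU
U/II-1 ? I-1×I-2: uu|Uu
U/II-2 aff I-1×I-2: Uu
⇒ U over [I-1,I-2,II-1,II-2]: 3 consistent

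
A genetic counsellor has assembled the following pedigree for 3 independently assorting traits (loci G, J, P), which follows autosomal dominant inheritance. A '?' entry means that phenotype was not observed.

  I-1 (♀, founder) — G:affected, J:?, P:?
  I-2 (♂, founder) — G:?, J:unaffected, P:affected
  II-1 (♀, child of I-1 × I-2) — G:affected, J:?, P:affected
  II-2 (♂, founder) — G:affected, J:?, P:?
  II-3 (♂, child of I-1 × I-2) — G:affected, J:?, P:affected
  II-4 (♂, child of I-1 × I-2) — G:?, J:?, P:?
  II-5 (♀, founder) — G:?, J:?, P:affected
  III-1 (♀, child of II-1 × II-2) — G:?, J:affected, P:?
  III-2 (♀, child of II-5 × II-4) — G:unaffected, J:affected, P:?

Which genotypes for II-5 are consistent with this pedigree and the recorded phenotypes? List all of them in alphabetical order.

II-5 ∈ {Gg JJ PP, Gg JJ Pp, Gg Jj PP, Gg Jj Pp, Gg jj PP, Gg jj Pp, gg JJ PP, gg JJ Pp, gg Jj PP, gg Jj Pp, gg jj PP, gg jj Pp}

G/I-1 aff ·: Gg|GG
G/I-2 ? ·: gg|Gg|GG
G/II-1 aff I-1×I-2: Gg|GG
G/II-2 aff ·: Gg|GG
G/II-3 aff I-1×I-2: Gg|GG
G/II-4 ? I-1×I-2: gg|Gg
G/II-5 ? ·: gg|Gg
G/III-1 ? II-1×II-2: gg|Gg|GG
G/III-2 un II-5×II-4: gg
⇒ G over [I-1,I-2,II-1,II-2,II-3,II-4,II-5,III-1,III-2]: 158 consistent
J/I-1 ? ·: jj|Jj|JJ
J/I-2 un ·: jj
J/II-1 ? I-1×I-2: jj|Jj
J/II-2 ? ·: jj|Jj|JJ
J/II-3 ? I-1×I-2: jj|Jj
J/II-4 ? I-1×I-2: jj|Jj
J/II-5 ? ·: jj|Jj|JJ
J/III-1 aff II-1×II-2: Jj|JJ
J/III-2 aff II-5×II-4: Jj|JJ
⇒ J over [I-1,I-2,II-1,II-2,II-3,II-4,II-5,III-1,III-2]: 127 consistent
P/I-1 ? ·: pp|Pp|PP
P/I-2 aff ·: Pp|PP
P/II-1 aff I-1×I-2: Pp|PP
P/II-2 ? ·: pp|Pp|PP
P/II-3 aff I-1×I-2: Pp|PP
P/II-4 ? I-1×I-2: pp|Pp|PP
P/II-5 aff ·: Pp|PP
P/III-1 ? II-1×II-2: pp|Pp|PP
P/III-2 ? II-5×II-4: pp|Pp|PP
⇒ P over [I-1,I-2,II-1,II-2,II-3,II-4,II-5,III-1,III-2]: 697 consistent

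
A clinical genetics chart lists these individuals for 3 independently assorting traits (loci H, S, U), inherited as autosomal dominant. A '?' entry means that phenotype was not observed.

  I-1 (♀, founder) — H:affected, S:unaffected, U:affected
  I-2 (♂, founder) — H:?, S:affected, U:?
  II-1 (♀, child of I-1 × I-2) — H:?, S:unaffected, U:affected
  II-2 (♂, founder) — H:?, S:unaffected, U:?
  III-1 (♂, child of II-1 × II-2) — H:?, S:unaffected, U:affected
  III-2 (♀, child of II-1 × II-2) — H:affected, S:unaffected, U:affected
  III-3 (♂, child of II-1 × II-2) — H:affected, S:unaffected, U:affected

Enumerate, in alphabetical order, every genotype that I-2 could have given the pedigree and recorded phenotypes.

I-2 ∈ {HH Ss UU, HH Ss Uu, HH Ss uu, Hh Ss UU, Hh Ss Uu, Hh Ss uu, hh Ss UU, hh Ss Uu, hh Ss uu}

H/I-1 aff ·: Hh|HH
H/I-2 ? ·: hh|Hh|HH
H/II-1 ? I-1×I-2: hh|Hh|HH
H/II-2 ? ·: hh|Hh|HH
H/III-1 ? II-1×II-2: hh|Hh|HH
H/III-2 aff II-1×II-2: Hh|HH
H/III-3 aff II-1×II-2: Hh|HH
⇒ H over [I-1,I-2,II-1,II-2,III-1,III-2,III-3]: 156 consistent
S/I-1 un ·: ss
S/I-2 aff ·: Ss
S/II-1 un I-1×I-2: ss
S/II-2 un ·: ss
S/III-1 un II-1×II-2: ss
S/III-2 un II-1×II-2: ss
S/III-3 un II-1×II-2: ss
⇒ S over [I-1,I-2,II-1,II-2,III-1,III-2,III-3]: 1 consistent
U/I-1 aff ·: Uu|UU
U/I-2 ? ·: uu|Uu|UU
U/II-1 aff I-1×I-2: Uu|UU
U/II-2 ? ·: uu|Uu|UU
U/III-1 aff II-1×II-2: Uu|UU
U/III-2 aff II-1×II-2: Uu|UU
U/III-3 aff II-1×II-2: Uu|UU
⇒ U over [I-1,I-2,II-1,II-2,III-1,III-2,III-3]: 125 consistent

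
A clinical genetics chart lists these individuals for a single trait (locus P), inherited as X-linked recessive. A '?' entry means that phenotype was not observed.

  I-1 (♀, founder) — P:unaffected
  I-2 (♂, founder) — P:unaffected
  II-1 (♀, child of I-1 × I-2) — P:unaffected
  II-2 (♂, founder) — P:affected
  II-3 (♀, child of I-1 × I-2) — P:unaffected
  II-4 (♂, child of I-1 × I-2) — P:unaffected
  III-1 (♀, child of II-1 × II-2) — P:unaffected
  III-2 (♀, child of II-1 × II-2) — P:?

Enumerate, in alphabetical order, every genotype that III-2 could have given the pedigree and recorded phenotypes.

P/I-1 un ·: X^PX^P|X^PX^p
P/I-2 un ·: X^PY
P/II-1 un I-1×I-2: X^PX^P|X^PX^p
P/II-2 aff ·: X^pY
P/II-3 un I-1×I-2: X^PX^P|X^PX^p
P/II-4 un I-1×I-2: X^PY
P/III-1 un II-1×II-2: X^PX^p
P/III-2 ? II-1×II-2: X^PX^p|X^pX^p
⇒ P over [I-1,I-2,II-1,II-2,II-3,II-4,III-1,III-2]: 7 consistent

III-2 ∈ {X^PX^p, X^pX^p}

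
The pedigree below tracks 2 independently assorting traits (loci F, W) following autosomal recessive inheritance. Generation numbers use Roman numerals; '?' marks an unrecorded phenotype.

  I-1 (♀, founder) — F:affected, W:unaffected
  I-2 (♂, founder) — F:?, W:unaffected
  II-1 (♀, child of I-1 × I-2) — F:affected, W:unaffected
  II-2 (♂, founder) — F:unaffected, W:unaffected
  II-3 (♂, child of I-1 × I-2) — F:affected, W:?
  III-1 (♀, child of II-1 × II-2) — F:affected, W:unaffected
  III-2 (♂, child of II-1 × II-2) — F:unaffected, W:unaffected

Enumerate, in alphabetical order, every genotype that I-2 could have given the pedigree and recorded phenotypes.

I-2 ∈ {Ff WW, Ff Ww, ff WW, ff Ww}

F/I-1 aff ·: ff
F/I-2 ? ·: Ff|ff
F/II-1 aff I-1×I-2: ff
F/II-2 un ·: Ff
F/II-3 aff I-1×I-2: ff
F/III-1 aff II-1×II-2: ff
F/III-2 un II-1×II-2: Ff
⇒ F over [I-1,I-2,II-1,II-2,II-3,III-1,III-2]: 2 consistent
W/I-1 un ·: WW|Ww
W/I-2 un ·: WW|Ww
W/II-1 un I-1×I-2: WW|Ww
W/II-2 un ·: WW|Ww
W/II-3 ? I-1×I-2: WW|Ww|ww
W/III-1 un II-1×II-2: WW|Ww
W/III-2 un II-1×II-2: WW|Ww
⇒ W over [I-1,I-2,II-1,II-2,II-3,III-1,III-2]: 96 consistent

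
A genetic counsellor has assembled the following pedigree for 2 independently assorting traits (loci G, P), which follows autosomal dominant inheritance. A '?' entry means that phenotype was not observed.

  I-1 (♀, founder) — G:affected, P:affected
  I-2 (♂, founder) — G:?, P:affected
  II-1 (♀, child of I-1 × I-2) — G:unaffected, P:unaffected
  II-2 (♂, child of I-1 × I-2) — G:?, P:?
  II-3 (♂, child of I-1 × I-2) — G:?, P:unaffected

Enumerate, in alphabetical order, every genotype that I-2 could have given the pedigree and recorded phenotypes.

I-2 ∈ {Gg Pp, gg Pp}

G/I-1 aff ·: Gg
G/I-2 ? ·: gg|Gg
G/II-1 un I-1×I-2: gg
G/II-2 ? I-1×I-2: gg|Gg|GG
G/II-3 ? I-1×I-2: gg|Gg|GG
⇒ G over [I-1,I-2,II-1,II-2,II-3]: 13 consistent
P/I-1 aff ·: Pp
P/I-2 aff ·: Pp
P/II-1 un I-1×I-2: pp
P/II-2 ? I-1×I-2: pp|Pp|PP
P/II-3 un I-1×I-2: pp
⇒ P over [I-1,I-2,II-1,II-2,II-3]: 3 consistent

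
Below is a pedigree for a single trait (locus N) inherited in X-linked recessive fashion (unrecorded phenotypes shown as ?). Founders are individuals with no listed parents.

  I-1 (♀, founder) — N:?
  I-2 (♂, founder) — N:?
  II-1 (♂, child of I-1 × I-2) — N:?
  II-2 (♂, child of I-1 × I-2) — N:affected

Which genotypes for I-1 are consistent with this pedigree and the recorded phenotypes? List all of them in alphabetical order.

N/I-1 ? ·: X^NX^n|X^nX^n
N/I-2 ? ·: X^NY|X^nY
N/II-1 ? I-1×I-2: X^NY|X^nY
N/II-2 aff I-1×I-2: X^nY
⇒ N over [I-1,I-2,II-1,II-2]: 6 consistent

I-1 ∈ {X^NX^n, X^nX^n}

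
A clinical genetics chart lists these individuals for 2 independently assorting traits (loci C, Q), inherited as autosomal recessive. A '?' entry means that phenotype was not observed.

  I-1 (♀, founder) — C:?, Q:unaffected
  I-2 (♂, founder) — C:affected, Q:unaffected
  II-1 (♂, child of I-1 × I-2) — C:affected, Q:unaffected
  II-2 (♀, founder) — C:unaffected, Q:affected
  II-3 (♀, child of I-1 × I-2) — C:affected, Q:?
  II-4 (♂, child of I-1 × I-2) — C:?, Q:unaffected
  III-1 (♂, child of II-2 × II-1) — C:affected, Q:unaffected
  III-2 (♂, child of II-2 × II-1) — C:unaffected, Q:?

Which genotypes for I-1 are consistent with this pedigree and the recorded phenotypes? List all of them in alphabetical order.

I-1 ∈ {Cc QQ, Cc Qq, cc QQ, cc Qq}

C/I-1 ? ·: Cc|cc
C/I-2 aff ·: cc
C/II-1 aff I-1×I-2: cc
C/II-2 un ·: Cc
C/II-3 aff I-1×I-2: cc
C/II-4 ? I-1×I-2: Cc|cc
C/III-1 aff II-2×II-1: cc
C/III-2 un II-2×II-1: Cc
⇒ C over [I-1,I-2,II-1,II-2,II-3,II-4,III-1,III-2]: 3 consistent
Q/I-1 un ·: QQ|Qq
Q/I-2 un ·: QQ|Qq
Q/II-1 un I-1×I-2: QQ|Qq
Q/II-2 aff ·: qq
Q/II-3 ? I-1×I-2: QQ|Qq|qq
Q/II-4 un I-1×I-2: QQ|Qq
Q/III-1 un II-2×II-1: Qq
Q/III-2 ? II-2×II-1: Qq|qq
⇒ Q over [I-1,I-2,II-1,II-2,II-3,II-4,III-1,III-2]: 43 consistent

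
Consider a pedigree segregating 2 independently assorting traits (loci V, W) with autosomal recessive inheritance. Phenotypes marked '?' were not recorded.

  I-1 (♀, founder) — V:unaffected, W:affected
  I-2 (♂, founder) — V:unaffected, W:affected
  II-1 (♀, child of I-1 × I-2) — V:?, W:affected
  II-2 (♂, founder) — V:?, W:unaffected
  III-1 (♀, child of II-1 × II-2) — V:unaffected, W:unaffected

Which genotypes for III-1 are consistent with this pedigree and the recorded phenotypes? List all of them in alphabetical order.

V/I-1 un ·: VV|Vv
V/I-2 un ·: VV|Vv
V/II-1 ? I-1×I-2: VV|Vv|vv
V/II-2 ? ·: VV|Vv|vv
V/III-1 un II-1×II-2: VV|Vv
⇒ V over [I-1,I-2,II-1,II-2,III-1]: 33 consistent
W/I-1 aff ·: ww
W/I-2 aff ·: ww
W/II-1 aff I-1×I-2: ww
W/II-2 un ·: WW|Ww
W/III-1 un II-1×II-2: Ww
⇒ W over [I-1,I-2,II-1,II-2,III-1]: 2 consistent

III-1 ∈ {VV Ww, Vv Ww}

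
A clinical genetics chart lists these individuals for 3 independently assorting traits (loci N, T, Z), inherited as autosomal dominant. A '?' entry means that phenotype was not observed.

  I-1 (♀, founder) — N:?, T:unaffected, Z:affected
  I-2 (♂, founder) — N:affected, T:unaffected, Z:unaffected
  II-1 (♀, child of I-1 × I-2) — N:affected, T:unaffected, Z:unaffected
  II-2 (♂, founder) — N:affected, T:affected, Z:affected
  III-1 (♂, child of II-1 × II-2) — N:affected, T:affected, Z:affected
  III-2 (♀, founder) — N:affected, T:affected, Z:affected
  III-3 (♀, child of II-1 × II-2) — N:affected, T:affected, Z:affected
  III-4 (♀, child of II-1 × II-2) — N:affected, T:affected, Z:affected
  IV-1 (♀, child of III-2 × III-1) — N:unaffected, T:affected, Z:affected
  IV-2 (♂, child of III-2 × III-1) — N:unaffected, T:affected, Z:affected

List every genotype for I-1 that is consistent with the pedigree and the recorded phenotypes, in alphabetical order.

N/I-1 ? ·: nn|Nn|NN
N/I-2 aff ·: Nn|NN
N/II-1 aff I-1×I-2: Nn|NN
N/II-2 aff ·: Nn|NN
N/III-1 aff II-1×II-2: Nn
N/III-2 aff ·: Nn
N/III-3 aff II-1×II-2: Nn|NN
N/III-4 aff II-1×II-2: Nn|NN
N/IV-1 un III-2×III-1: nn
N/IV-2 un III-2×III-1: nn
⇒ N over [I-1,I-2,II-1,II-2,III-1,III-2,III-3,III-4,IV-1,IV-2]: 56 consistent
T/I-1 un ·: tt
T/I-2 un ·: tt
T/II-1 un I-1×I-2: tt
T/II-2 aff ·: Tt|TT
T/III-1 aff II-1×II-2: Tt
T/III-2 aff ·: Tt|TT
T/III-3 aff II-1×II-2: Tt
T/III-4 aff II-1×II-2: Tt
T/IV-1 aff III-2×III-1: Tt|TT
T/IV-2 aff III-2×III-1: Tt|TT
⇒ T over [I-1,I-2,II-1,II-2,III-1,III-2,III-3,III-4,IV-1,IV-2]: 16 consistent
Z/I-1 aff ·: Zz
Z/I-2 un ·: zz
Z/II-1 un I-1×I-2: zz
Z/II-2 aff ·: Zz|ZZ
Z/III-1 aff II-1×II-2: Zz
Z/III-2 aff ·: Zz|ZZ
Z/III-3 aff II-1×II-2: Zz
Z/III-4 aff II-1×II-2: Zz
Z/IV-1 aff III-2×III-1: Zz|ZZ
Z/IV-2 aff III-2×III-1: Zz|ZZ
⇒ Z over [I-1,I-2,II-1,II-2,III-1,III-2,III-3,III-4,IV-1,IV-2]: 16 consistent

I-1 ∈ {NN tt Zz, Nn tt Zz, nn tt Zz}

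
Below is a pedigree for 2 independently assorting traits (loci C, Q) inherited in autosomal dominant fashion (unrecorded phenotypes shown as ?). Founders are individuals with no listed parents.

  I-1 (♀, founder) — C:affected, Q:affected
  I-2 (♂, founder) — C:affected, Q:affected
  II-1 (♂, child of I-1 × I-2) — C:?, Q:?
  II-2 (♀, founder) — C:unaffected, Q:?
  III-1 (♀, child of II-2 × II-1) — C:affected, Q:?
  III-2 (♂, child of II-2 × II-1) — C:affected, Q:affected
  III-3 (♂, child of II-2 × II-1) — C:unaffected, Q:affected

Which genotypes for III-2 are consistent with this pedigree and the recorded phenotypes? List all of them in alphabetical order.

C/I-1 aff ·: Cc|CC
C/I-2 aff ·: Cc|CC
C/II-1 ? I-1×I-2: Cc
C/II-2 un ·: cc
C/III-1 aff II-2×II-1: Cc
C/III-2 aff II-2×II-1: Cc
C/III-3 un II-2×II-1: cc
⇒ C over [I-1,I-2,II-1,II-2,III-1,III-2,III-3]: 3 consistent
Q/I-1 aff ·: Qq|QQ
Q/I-2 aff ·: Qq|QQ
Q/II-1 ? I-1×I-2: qq|Qq|QQ
Q/II-2 ? ·: qq|Qq|QQ
Q/III-1 ? II-2×II-1: qq|Qq|QQ
Q/III-2 aff II-2×II-1: Qq|QQ
Q/III-3 aff II-2×II-1: Qq|QQ
⇒ Q over [I-1,I-2,II-1,II-2,III-1,III-2,III-3]: 109 consistent

III-2 ∈ {Cc QQ, Cc Qq}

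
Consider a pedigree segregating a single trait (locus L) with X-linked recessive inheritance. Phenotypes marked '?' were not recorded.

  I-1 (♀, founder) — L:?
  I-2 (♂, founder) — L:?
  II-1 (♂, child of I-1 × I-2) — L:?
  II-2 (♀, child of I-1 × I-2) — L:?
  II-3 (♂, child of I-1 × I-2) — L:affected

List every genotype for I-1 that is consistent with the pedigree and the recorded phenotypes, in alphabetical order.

L/I-1 ? ·: X^LX^l|X^lX^l
L/I-2 ? ·: X^LY|X^lY
L/II-1 ? I-1×I-2: X^LY|X^lY
L/II-2 ? I-1×I-2: X^LX^L|X^LX^l|X^lX^l
L/II-3 aff I-1×I-2: X^lY
⇒ L over [I-1,I-2,II-1,II-2,II-3]: 10 consistent

I-1 ∈ {X^LX^l, X^lX^l}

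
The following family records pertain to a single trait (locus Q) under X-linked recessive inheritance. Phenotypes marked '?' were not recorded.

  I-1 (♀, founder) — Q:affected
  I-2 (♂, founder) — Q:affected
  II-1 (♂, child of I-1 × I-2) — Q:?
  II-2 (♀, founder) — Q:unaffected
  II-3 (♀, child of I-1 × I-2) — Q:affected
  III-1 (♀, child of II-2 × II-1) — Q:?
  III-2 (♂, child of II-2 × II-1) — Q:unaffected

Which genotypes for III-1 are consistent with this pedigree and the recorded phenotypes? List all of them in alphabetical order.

III-1 ∈ {X^QX^q, X^qX^q}

Q/I-1 aff ·: X^qX^q
Q/I-2 aff ·: X^qY
Q/II-1 ? I-1×I-2: X^qY
Q/II-2 un ·: X^QX^Q|X^QX^q
Q/II-3 aff I-1×I-2: X^qX^q
Q/III-1 ? II-2×II-1: X^QX^q|X^qX^q
Q/III-2 un II-2×II-1: X^QY
⇒ Q over [I-1,I-2,II-1,II-2,II-3,III-1,III-2]: 3 consistent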